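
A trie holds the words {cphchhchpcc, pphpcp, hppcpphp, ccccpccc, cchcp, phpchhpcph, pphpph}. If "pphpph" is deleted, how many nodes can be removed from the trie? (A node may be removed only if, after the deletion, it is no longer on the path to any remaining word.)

2

Walk "pphpph" from the leaf back toward the root, removing each node that no remaining word uses.
The suffix "ph" (2 nodes) is used only by "pphpph"; the node for "pphp" still has the child "c", so pruning stops there.
Nodes removed: 2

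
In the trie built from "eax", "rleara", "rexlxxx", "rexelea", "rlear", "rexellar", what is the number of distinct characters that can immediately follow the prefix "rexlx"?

Follow the path "rexlx" to its node, then look at its outgoing edges.
Characters that immediately follow "rexlx" among the stored strings: {x}.
That node has 1 child edge.

1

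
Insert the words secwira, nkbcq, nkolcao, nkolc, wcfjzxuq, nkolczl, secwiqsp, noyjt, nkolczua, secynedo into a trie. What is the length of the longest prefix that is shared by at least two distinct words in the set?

6

Look for the deepest trie node that still has at least two words in its subtree.
e.g. "nkolczl" and "nkolczua" share the prefix "nkolcz" of length 6; no pair shares a longer one.
Longest shared-prefix length: 6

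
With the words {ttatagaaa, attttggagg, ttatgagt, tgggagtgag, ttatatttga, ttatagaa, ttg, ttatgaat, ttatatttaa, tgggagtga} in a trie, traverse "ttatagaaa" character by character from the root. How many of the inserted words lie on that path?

2

Traverse "ttatagaaa" character by character; count nodes along the way that are marked as word ends.
Prefixes of the query that are stored words: "ttatagaa", "ttatagaaa"
Count: 2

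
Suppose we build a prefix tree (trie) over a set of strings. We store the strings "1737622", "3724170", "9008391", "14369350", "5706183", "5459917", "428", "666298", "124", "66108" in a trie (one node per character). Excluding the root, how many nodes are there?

55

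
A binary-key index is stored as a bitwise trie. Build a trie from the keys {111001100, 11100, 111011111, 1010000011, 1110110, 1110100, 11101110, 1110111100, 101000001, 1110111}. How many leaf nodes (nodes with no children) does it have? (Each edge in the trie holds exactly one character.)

A leaf is a node with no children — equivalently, the end of a word that is not a proper prefix of any other stored word.
Those words: "1010000011", "111001100", "1110100", "1110110", "11101110", "1110111100", "111011111"
Leaf count: 7

7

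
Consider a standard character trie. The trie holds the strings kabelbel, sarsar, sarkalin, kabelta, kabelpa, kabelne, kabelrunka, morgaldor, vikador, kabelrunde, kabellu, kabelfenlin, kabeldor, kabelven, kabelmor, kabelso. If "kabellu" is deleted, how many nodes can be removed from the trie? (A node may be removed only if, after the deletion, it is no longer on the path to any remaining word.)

2

Walk "kabellu" from the leaf back toward the root, removing each node that no remaining word uses.
The suffix "lu" (2 nodes) is used only by "kabellu"; the node for "kabel" still has the child "b", so pruning stops there.
Nodes removed: 2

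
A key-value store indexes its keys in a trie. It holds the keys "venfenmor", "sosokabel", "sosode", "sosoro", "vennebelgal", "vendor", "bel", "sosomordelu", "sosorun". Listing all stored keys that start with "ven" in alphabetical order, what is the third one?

DFS of the "ven" subtree visits, in order: "vendor", "venfenmor", "vennebelgal"
Position 3: vennebelgal

vennebelgal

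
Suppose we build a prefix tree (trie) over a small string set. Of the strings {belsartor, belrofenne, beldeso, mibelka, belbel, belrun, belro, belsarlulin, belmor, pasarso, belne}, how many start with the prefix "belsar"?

2

Traverse to the node for "belsar", then collect every word in that subtree.
Matches: "belsarlulin", "belsartor"
Count: 2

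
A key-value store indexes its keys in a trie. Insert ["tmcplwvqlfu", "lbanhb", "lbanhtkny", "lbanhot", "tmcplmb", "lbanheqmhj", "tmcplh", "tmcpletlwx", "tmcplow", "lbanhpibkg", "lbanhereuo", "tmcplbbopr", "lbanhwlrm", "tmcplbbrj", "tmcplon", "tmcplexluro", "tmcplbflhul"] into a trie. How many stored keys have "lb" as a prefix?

7

Filter for entries beginning with "lb":
Words under "lb": lbanhb, lbanheqmhj, lbanhereuo, lbanhot, lbanhpibkg, lbanhtkny, lbanhwlrm
Count: 7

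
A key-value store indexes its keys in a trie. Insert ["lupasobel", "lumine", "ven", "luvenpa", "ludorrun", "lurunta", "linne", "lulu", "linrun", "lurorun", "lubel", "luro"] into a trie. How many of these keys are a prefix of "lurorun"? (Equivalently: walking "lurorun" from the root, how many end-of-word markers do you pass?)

Traverse "lurorun" character by character; count nodes along the way that are marked as word ends.
Prefixes of the query that are stored words: "luro", "lurorun"
Count: 2

2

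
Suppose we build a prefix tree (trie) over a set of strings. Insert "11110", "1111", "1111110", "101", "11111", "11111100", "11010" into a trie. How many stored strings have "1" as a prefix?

7

Filter for entries beginning with "1":
Words under "1": 101, 11010, 1111, 11110, 11111, 1111110, 11111100
Count: 7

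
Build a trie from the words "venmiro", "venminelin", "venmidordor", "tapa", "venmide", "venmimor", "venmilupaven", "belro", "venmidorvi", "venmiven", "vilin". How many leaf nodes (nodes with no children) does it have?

Leaves are exactly the stored words that no other stored word extends.
Those words: "belro", "tapa", "venmide", "venmidordor", "venmidorvi", "venmilupaven", "venmimor", "venminelin", "venmiro", "venmiven", "vilin"
Leaf count: 11

11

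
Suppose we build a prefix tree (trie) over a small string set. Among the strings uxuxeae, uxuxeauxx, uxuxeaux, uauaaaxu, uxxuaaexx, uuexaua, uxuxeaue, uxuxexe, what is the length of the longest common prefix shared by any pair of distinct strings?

8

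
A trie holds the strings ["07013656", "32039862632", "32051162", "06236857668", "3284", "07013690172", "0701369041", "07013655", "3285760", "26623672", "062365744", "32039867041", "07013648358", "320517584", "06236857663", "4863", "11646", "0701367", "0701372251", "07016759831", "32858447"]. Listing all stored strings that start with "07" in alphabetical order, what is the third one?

Filter for "07…" and sort: "07013648358", "07013655", "07013656", "0701367", "07013690172", "0701369041", "0701372251", "07016759831"
Position 3: 07013656

07013656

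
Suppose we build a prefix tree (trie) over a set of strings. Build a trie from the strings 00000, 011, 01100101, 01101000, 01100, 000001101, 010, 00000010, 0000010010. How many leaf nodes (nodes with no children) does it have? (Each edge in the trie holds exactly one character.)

6

A leaf is a node with no children — equivalently, the end of a word that is not a proper prefix of any other stored word.
Those words: "00000010", "0000010010", "000001101", "010", "01100101", "01101000"
Leaf count: 6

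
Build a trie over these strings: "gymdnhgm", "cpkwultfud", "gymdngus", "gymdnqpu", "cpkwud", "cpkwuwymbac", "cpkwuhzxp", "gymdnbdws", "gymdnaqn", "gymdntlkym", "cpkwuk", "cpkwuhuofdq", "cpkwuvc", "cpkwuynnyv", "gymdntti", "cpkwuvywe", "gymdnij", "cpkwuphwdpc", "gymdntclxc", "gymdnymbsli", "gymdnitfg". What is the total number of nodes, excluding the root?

86

For each word, the new-node count is its length minus the longest prefix already in the trie:
  "gymdnhgm" → 8 new (g, y, m, d, n, h, g, m)
  "cpkwultfud" → 10 new (c, p, k, w, u, l, t, f, u, d)
  "gymdngus" → prefix "gymdn" already present; 3 new (g, u, s)
  "gymdnqpu" → prefix "gymdn" already present; 3 new (q, p, u)
  "cpkwud" → prefix "cpkwu" already present; 1 new (d)
  "cpkwuwymbac" → prefix "cpkwu" already present; 6 new (w, y, m, b, a, c)
  "cpkwuhzxp" → prefix "cpkwu" already present; 4 new (h, z, x, p)
  "gymdnbdws" → prefix "gymdn" already present; 4 new (b, d, w, s)
  "gymdnaqn" → prefix "gymdn" already present; 3 new (a, q, n)
  "gymdntlkym" → prefix "gymdn" already present; 5 new (t, l, k, y, m)
  "cpkwuk" → prefix "cpkwu" already present; 1 new (k)
  "cpkwuhuofdq" → prefix "cpkwuh" already present; 5 new (u, o, f, d, q)
  "cpkwuvc" → prefix "cpkwu" already present; 2 new (v, c)
  "cpkwuynnyv" → prefix "cpkwu" already present; 5 new (y, n, n, y, v)
  "gymdntti" → prefix "gymdnt" already present; 2 new (t, i)
  "cpkwuvywe" → prefix "cpkwuv" already present; 3 new (y, w, e)
  "gymdnij" → prefix "gymdn" already present; 2 new (i, j)
  "cpkwuphwdpc" → prefix "cpkwu" already present; 6 new (p, h, w, d, p, c)
  "gymdntclxc" → prefix "gymdnt" already present; 4 new (c, l, x, c)
  "gymdnymbsli" → prefix "gymdn" already present; 6 new (y, m, b, s, l, i)
  "gymdnitfg" → prefix "gymdni" already present; 3 new (t, f, g)
Total nodes = 8 + 10 + 3 + 3 + 1 + 6 + 4 + 4 + 3 + 5 + 1 + 5 + 2 + 5 + 2 + 3 + 2 + 6 + 4 + 6 + 3 = 86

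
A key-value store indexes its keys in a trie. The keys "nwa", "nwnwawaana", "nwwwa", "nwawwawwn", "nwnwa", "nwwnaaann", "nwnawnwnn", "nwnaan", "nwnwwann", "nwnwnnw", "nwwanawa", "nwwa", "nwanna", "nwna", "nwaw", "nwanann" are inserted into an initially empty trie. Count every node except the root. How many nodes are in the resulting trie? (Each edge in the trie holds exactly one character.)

Trace insertions, counting only characters that open a new branch:
  "nwa" → 3 new (n, w, a)
  "nwnwawaana" → prefix "nw" already present; 8 new (n, w, a, w, a, a, n, a)
  "nwwwa" → prefix "nw" already present; 3 new (w, w, a)
  "nwawwawwn" → prefix "nwa" already present; 6 new (w, w, a, w, w, n)
  "nwnwa" → prefix "nwnwa" already present; 0 new (none)
  "nwwnaaann" → prefix "nww" already present; 6 new (n, a, a, a, n, n)
  "nwnawnwnn" → prefix "nwn" already present; 6 new (a, w, n, w, n, n)
  "nwnaan" → prefix "nwna" already present; 2 new (a, n)
  "nwnwwann" → prefix "nwnw" already present; 4 new (w, a, n, n)
  "nwnwnnw" → prefix "nwnw" already present; 3 new (n, n, w)
  "nwwanawa" → prefix "nww" already present; 5 new (a, n, a, w, a)
  "nwwa" → prefix "nwwa" already present; 0 new (none)
  "nwanna" → prefix "nwa" already present; 3 new (n, n, a)
  "nwna" → prefix "nwna" already present; 0 new (none)
  "nwaw" → prefix "nwaw" already present; 0 new (none)
  "nwanann" → prefix "nwan" already present; 3 new (a, n, n)
Total nodes = 3 + 8 + 3 + 6 + 0 + 6 + 6 + 2 + 4 + 3 + 5 + 0 + 3 + 0 + 0 + 3 = 52

52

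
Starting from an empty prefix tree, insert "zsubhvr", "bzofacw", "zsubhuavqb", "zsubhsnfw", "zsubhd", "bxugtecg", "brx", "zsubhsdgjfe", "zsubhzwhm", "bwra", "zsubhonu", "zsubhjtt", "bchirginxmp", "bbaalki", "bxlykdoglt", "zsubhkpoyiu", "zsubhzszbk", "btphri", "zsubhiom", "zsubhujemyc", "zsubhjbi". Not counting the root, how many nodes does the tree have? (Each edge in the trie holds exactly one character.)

Count nodes per top-level branch (shared prefixes stored once):
  'b'-branch (bbaalki, bchirginxmp, brx, btphri, bwra, bxlykdoglt, bxugtecg, bzofacw): 48 nodes
  'z'-branch (zsubhd, zsubhiom, zsubhjbi, zsubhjtt, zsubhkpoyiu, zsubhonu, zsubhsdgjfe, zsubhsnfw, zsubhuavqb, zsubhujemyc, zsubhvr, zsubhzszbk, zsubhzwhm): 52 nodes
Sum: 100

100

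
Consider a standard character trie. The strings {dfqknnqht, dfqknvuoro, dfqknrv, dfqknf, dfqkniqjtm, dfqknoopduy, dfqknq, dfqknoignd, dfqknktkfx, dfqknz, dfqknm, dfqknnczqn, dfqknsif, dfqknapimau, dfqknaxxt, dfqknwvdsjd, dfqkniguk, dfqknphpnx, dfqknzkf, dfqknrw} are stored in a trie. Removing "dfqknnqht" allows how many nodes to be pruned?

3

A node on "dfqknnqht"'s path can go only if nothing else ends at it or branches off below it.
The suffix "qht" (3 nodes) is used only by "dfqknnqht"; the node for "dfqknn" still has the child "c", so pruning stops there.
Nodes removed: 3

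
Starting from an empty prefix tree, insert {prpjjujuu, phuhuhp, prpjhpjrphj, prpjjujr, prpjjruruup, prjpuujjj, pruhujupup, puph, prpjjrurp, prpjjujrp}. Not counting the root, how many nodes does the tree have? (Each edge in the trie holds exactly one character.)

49

For each word, the new-node count is its length minus the longest prefix already in the trie:
  "prpjjujuu" → 9 new (p, r, p, j, j, u, j, u, u)
  "phuhuhp" → prefix "p" already present; 6 new (h, u, h, u, h, p)
  "prpjhpjrphj" → prefix "prpj" already present; 7 new (h, p, j, r, p, h, j)
  "prpjjujr" → prefix "prpjjuj" already present; 1 new (r)
  "prpjjruruup" → prefix "prpjj" already present; 6 new (r, u, r, u, u, p)
  "prjpuujjj" → prefix "pr" already present; 7 new (j, p, u, u, j, j, j)
  "pruhujupup" → prefix "pr" already present; 8 new (u, h, u, j, u, p, u, p)
  "puph" → prefix "p" already present; 3 new (u, p, h)
  "prpjjrurp" → prefix "prpjjrur" already present; 1 new (p)
  "prpjjujrp" → prefix "prpjjujr" already present; 1 new (p)
Total nodes = 9 + 6 + 7 + 1 + 6 + 7 + 8 + 3 + 1 + 1 = 49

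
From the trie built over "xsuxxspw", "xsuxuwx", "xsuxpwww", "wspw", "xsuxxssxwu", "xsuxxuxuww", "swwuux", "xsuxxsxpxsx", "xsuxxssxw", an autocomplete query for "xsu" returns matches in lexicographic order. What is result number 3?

Filter for "xsu…" and sort: "xsuxpwww", "xsuxuwx", "xsuxxspw", "xsuxxssxw", "xsuxxssxwu", "xsuxxsxpxsx", "xsuxxuxuww"
Position 3: xsuxxspw

xsuxxspw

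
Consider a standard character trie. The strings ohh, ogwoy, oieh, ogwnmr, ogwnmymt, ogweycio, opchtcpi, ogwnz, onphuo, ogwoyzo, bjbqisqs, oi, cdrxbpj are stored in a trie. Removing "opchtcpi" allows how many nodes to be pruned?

7

A node on "opchtcpi"'s path can go only if nothing else ends at it or branches off below it.
The suffix "pchtcpi" (7 nodes) is used only by "opchtcpi"; the node for "o" still has the child "h", so pruning stops there.
Nodes removed: 7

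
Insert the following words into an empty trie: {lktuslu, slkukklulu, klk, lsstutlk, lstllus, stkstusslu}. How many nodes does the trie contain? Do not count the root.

41

Trace insertions, counting only characters that open a new branch:
  "lktuslu" → 7 new (l, k, t, u, s, l, u)
  "slkukklulu" → 10 new (s, l, k, u, k, k, l, u, l, u)
  "klk" → 3 new (k, l, k)
  "lsstutlk" → prefix "l" already present; 7 new (s, s, t, u, t, l, k)
  "lstllus" → prefix "ls" already present; 5 new (t, l, l, u, s)
  "stkstusslu" → prefix "s" already present; 9 new (t, k, s, t, u, s, s, l, u)
Total nodes = 7 + 10 + 3 + 7 + 5 + 9 = 41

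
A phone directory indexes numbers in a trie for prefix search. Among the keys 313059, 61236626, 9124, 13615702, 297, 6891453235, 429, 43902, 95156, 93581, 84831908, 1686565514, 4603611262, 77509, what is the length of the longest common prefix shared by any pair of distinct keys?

1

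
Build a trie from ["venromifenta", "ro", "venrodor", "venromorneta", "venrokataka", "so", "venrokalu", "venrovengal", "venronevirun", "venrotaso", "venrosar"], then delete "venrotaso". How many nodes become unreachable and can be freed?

A node on "venrotaso"'s path can go only if nothing else ends at it or branches off below it.
The suffix "taso" (4 nodes) is used only by "venrotaso"; the node for "venro" still has the child "m", so pruning stops there.
Nodes removed: 4

4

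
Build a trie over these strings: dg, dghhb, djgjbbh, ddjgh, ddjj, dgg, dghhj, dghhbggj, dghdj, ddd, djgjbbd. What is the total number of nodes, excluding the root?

25

Trace insertions, counting only characters that open a new branch:
  "dg" → 2 new (d, g)
  "dghhb" → prefix "dg" already present; 3 new (h, h, b)
  "djgjbbh" → prefix "d" already present; 6 new (j, g, j, b, b, h)
  "ddjgh" → prefix "d" already present; 4 new (d, j, g, h)
  "ddjj" → prefix "ddj" already present; 1 new (j)
  "dgg" → prefix "dg" already present; 1 new (g)
  "dghhj" → prefix "dghh" already present; 1 new (j)
  "dghhbggj" → prefix "dghhb" already present; 3 new (g, g, j)
  "dghdj" → prefix "dgh" already present; 2 new (d, j)
  "ddd" → prefix "dd" already present; 1 new (d)
  "djgjbbd" → prefix "djgjbb" already present; 1 new (d)
Total nodes = 2 + 3 + 6 + 4 + 1 + 1 + 1 + 3 + 2 + 1 + 1 = 25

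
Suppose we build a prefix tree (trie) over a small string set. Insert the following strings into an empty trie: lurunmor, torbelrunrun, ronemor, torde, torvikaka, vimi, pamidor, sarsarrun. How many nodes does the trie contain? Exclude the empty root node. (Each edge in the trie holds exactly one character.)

Insert word by word; a character creates a node only if that edge doesn't already exist:
  "lurunmor" → 8 new (l, u, r, u, n, m, o, r)
  "torbelrunrun" → 12 new (t, o, r, b, e, l, r, u, n, r, u, n)
  "ronemor" → 7 new (r, o, n, e, m, o, r)
  "torde" → prefix "tor" already present; 2 new (d, e)
  "torvikaka" → prefix "tor" already present; 6 new (v, i, k, a, k, a)
  "vimi" → 4 new (v, i, m, i)
  "pamidor" → 7 new (p, a, m, i, d, o, r)
  "sarsarrun" → 9 new (s, a, r, s, a, r, r, u, n)
Total nodes = 8 + 12 + 7 + 2 + 6 + 4 + 7 + 9 = 55

55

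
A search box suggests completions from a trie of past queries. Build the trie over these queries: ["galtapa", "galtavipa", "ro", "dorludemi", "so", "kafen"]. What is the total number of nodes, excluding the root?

Trie structure (* marks end of a word):
(root)
├─ d
│  └─ o
│     └─ r
│        └─ l
│           └─ u
│              └─ d
│                 └─ e
│                    └─ m
│                       └─ i *
├─ g
│  └─ a
│     └─ l
│        └─ t
│           └─ a
│              ├─ p
│              │  └─ a *
│              └─ v
│                 └─ i
│                    └─ p
│                       └─ a *
├─ k
│  └─ a
│     └─ f
│        └─ e
│           └─ n *
├─ r
│  └─ o *
└─ s
   └─ o *
Counting every labelled node above: 29.

29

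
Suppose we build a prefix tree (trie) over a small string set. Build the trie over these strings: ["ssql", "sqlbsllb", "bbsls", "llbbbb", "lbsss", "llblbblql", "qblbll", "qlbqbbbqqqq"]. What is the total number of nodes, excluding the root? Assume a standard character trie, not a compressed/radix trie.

Trace insertions, counting only characters that open a new branch:
  "ssql" → 4 new (s, s, q, l)
  "sqlbsllb" → prefix "s" already present; 7 new (q, l, b, s, l, l, b)
  "bbsls" → 5 new (b, b, s, l, s)
  "llbbbb" → 6 new (l, l, b, b, b, b)
  "lbsss" → prefix "l" already present; 4 new (b, s, s, s)
  "llblbblql" → prefix "llb" already present; 6 new (l, b, b, l, q, l)
  "qblbll" → 6 new (q, b, l, b, l, l)
  "qlbqbbbqqqq" → prefix "q" already present; 10 new (l, b, q, b, b, b, q, q, q, q)
Total nodes = 4 + 7 + 5 + 6 + 4 + 6 + 6 + 10 = 48

48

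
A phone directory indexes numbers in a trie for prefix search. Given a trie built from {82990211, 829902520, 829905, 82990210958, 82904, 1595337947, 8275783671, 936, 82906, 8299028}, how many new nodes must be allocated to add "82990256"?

1

"8299025" is already a path in the trie; the remaining "6" must be added.
New nodes needed: |"82990256"| − 7 = 8 − 7 = 1.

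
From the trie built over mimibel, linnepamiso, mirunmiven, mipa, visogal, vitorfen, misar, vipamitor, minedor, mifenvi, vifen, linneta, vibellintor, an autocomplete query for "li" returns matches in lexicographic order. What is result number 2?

linneta

DFS of the "li" subtree visits, in order: "linnepamiso", "linneta"
Position 2: linneta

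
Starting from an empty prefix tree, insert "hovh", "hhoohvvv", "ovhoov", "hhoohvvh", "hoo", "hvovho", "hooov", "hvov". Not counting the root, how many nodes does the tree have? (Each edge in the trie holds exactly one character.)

For each word, the new-node count is its length minus the longest prefix already in the trie:
  "hovh" → 4 new (h, o, v, h)
  "hhoohvvv" → prefix "h" already present; 7 new (h, o, o, h, v, v, v)
  "ovhoov" → 6 new (o, v, h, o, o, v)
  "hhoohvvh" → prefix "hhoohvv" already present; 1 new (h)
  "hoo" → prefix "ho" already present; 1 new (o)
  "hvovho" → prefix "h" already present; 5 new (v, o, v, h, o)
  "hooov" → prefix "hoo" already present; 2 new (o, v)
  "hvov" → prefix "hvov" already present; 0 new (none)
Total nodes = 4 + 7 + 6 + 1 + 1 + 5 + 2 + 0 = 26

26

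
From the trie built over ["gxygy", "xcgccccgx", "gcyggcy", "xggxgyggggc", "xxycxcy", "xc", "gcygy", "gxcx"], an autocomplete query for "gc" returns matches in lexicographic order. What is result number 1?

gcyggcy

Filter for "gc…" and sort: "gcyggcy", "gcygy"
Position 1: gcyggcy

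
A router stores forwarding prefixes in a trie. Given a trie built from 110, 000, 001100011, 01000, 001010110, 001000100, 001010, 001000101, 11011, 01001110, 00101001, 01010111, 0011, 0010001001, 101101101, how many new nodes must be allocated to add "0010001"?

0

Every character of "0010001" already lies on an existing path (it is a prefix of some stored word).
No new nodes are needed: 0.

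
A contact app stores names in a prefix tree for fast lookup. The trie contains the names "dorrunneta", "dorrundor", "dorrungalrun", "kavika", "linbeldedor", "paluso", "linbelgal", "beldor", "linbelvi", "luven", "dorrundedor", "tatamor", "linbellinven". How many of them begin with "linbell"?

1

Filter for entries beginning with "linbell":
Matches: "linbellinven"
Count: 1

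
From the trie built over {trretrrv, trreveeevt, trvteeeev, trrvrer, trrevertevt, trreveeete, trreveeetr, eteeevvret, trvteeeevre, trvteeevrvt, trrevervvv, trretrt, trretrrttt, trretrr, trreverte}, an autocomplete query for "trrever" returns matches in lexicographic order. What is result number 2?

Words with prefix "trrever", in lexicographic order: "trreverte", "trrevertevt", "trrevervvv"
Position 2: trrevertevt

trrevertevt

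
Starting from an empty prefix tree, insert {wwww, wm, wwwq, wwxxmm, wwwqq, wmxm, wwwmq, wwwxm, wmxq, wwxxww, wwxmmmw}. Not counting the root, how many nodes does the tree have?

Count nodes per top-level branch (shared prefixes stored once):
  'w'-branch (wm, wmxm, wmxq, wwwmq, wwwq, wwwqq, wwww, wwwxm, wwxmmmw, wwxxmm, wwxxww): 24 nodes
Sum: 24

24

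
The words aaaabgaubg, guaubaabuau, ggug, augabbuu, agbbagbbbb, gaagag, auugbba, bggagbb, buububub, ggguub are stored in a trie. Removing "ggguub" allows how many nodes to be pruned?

4

Walk "ggguub" from the leaf back toward the root, removing each node that no remaining word uses.
The suffix "guub" (4 nodes) is used only by "ggguub"; the node for "gg" still has the child "u", so pruning stops there.
Nodes removed: 4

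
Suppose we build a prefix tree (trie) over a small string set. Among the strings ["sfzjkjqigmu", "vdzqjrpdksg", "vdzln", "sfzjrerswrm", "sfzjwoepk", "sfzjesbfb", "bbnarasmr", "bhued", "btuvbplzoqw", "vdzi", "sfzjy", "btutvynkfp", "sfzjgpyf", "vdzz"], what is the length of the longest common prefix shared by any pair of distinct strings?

4

The deepest shared node is where two words last agree before diverging.
"sfzjesbfb" and "sfzjgpyf" agree on "sfzj" (4 characters) before diverging; nothing deeper is shared.
Longest shared-prefix length: 4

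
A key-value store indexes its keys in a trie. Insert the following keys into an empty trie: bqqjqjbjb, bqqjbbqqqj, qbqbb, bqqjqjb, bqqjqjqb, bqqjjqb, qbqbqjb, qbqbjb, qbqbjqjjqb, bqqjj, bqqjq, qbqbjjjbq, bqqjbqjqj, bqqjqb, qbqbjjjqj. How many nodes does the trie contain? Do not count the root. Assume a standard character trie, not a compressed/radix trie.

46

Count nodes per top-level branch (shared prefixes stored once):
  'b'-branch (bqqjbbqqqj, bqqjbqjqj, bqqjj, bqqjjqb, bqqjq, bqqjqb, bqqjqjb, bqqjqjbjb, bqqjqjqb): 25 nodes
  'q'-branch (qbqbb, qbqbjb, qbqbjjjbq, qbqbjjjqj, qbqbjqjjqb, qbqbqjb): 21 nodes
Sum: 46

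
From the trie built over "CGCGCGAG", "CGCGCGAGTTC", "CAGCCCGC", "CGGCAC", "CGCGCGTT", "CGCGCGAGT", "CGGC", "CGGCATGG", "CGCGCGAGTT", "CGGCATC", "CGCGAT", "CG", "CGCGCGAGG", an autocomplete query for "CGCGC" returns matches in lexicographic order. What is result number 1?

Words with prefix "CGCGC", in lexicographic order: "CGCGCGAG", "CGCGCGAGG", "CGCGCGAGT", "CGCGCGAGTT", "CGCGCGAGTTC", "CGCGCGTT"
Position 1: CGCGCGAG

CGCGCGAG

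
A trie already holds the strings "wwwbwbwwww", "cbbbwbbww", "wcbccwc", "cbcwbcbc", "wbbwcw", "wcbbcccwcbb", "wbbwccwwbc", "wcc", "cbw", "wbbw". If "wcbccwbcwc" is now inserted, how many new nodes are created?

Walking "wcbccwbcwc" from the root, the first 6 characters ("wcbccw") follow existing edges; "b" is the first miss.
So 10 − 6 = 4 new nodes.

4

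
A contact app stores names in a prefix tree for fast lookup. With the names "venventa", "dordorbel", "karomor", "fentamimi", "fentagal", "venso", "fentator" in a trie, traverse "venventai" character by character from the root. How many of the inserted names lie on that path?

1

Walk "venventai" from the root; an end-of-word marker is hit whenever a stored word is a prefix of "venventai".
Prefixes of the query that are stored words: "venventa"
Count: 1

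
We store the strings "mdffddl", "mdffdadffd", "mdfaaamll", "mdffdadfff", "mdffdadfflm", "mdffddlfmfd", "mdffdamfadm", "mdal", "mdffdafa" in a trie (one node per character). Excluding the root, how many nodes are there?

34

Trace insertions, counting only characters that open a new branch:
  "mdffddl" → 7 new (m, d, f, f, d, d, l)
  "mdffdadffd" → prefix "mdffd" already present; 5 new (a, d, f, f, d)
  "mdfaaamll" → prefix "mdf" already present; 6 new (a, a, a, m, l, l)
  "mdffdadfff" → prefix "mdffdadff" already present; 1 new (f)
  "mdffdadfflm" → prefix "mdffdadff" already present; 2 new (l, m)
  "mdffddlfmfd" → prefix "mdffddl" already present; 4 new (f, m, f, d)
  "mdffdamfadm" → prefix "mdffda" already present; 5 new (m, f, a, d, m)
  "mdal" → prefix "md" already present; 2 new (a, l)
  "mdffdafa" → prefix "mdffda" already present; 2 new (f, a)
Total nodes = 7 + 5 + 6 + 1 + 2 + 4 + 5 + 2 + 2 = 34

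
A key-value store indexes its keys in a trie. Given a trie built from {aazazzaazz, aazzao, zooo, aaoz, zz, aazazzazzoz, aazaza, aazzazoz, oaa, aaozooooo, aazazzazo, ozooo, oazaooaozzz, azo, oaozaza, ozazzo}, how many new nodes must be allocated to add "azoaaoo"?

"azo" is already a path in the trie; the remaining "aaoo" must be added.
Each of the 4 remaining characters creates one node.

4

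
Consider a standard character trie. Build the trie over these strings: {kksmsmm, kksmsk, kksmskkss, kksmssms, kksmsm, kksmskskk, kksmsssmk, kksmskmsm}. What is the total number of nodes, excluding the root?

23

Trie structure (* marks end of a word):
(root)
└─ k
   └─ k
      └─ s
         └─ m
            └─ s
               ├─ k *
               │  ├─ k
               │  │  └─ s
               │  │     └─ s *
               │  ├─ m
               │  │  └─ s
               │  │     └─ m *
               │  └─ s
               │     └─ k
               │        └─ k *
               ├─ m *
               │  └─ m *
               └─ s
                  ├─ m
                  │  └─ s *
                  └─ s
                     └─ m
                        └─ k *
Counting every labelled node above: 23.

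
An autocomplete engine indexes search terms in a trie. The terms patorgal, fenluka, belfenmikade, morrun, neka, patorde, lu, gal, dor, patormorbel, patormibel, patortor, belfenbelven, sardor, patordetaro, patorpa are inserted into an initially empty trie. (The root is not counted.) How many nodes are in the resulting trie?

For each word, the new-node count is its length minus the longest prefix already in the trie:
  "patorgal" → 8 new (p, a, t, o, r, g, a, l)
  "fenluka" → 7 new (f, e, n, l, u, k, a)
  "belfenmikade" → 12 new (b, e, l, f, e, n, m, i, k, a, d, e)
  "morrun" → 6 new (m, o, r, r, u, n)
  "neka" → 4 new (n, e, k, a)
  "patorde" → prefix "pator" already present; 2 new (d, e)
  "lu" → 2 new (l, u)
  "gal" → 3 new (g, a, l)
  "dor" → 3 new (d, o, r)
  "patormorbel" → prefix "pator" already present; 6 new (m, o, r, b, e, l)
  "patormibel" → prefix "patorm" already present; 4 new (i, b, e, l)
  "patortor" → prefix "pator" already present; 3 new (t, o, r)
  "belfenbelven" → prefix "belfen" already present; 6 new (b, e, l, v, e, n)
  "sardor" → 6 new (s, a, r, d, o, r)
  "patordetaro" → prefix "patorde" already present; 4 new (t, a, r, o)
  "patorpa" → prefix "pator" already present; 2 new (p, a)
Total nodes = 8 + 7 + 12 + 6 + 4 + 2 + 2 + 3 + 3 + 6 + 4 + 3 + 6 + 6 + 4 + 2 = 78

78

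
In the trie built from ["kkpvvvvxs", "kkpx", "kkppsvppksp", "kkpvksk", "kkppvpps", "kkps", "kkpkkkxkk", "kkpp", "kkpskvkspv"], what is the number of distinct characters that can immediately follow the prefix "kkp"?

The children of the "kkp" node are the distinct next characters among strings starting with "kkp".
Characters that immediately follow "kkp" among the stored strings: {k, p, s, v, x}.
That node has 5 child edges.

5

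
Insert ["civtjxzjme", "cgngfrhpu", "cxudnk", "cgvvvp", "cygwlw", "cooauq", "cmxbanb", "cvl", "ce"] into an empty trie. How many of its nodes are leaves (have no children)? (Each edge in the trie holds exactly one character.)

Leaves are exactly the stored words that no other stored word extends.
Those words: "ce", "cgngfrhpu", "cgvvvp", "civtjxzjme", "cmxbanb", "cooauq", "cvl", "cxudnk", "cygwlw"
Leaf count: 9

9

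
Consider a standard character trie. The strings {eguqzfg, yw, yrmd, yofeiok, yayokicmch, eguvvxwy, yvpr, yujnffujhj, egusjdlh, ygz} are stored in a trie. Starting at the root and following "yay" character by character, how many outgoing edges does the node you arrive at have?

Follow the path "yay" to its node, then look at its outgoing edges.
Characters that immediately follow "yay" among the stored strings: {o}.
That node has 1 child edge.

1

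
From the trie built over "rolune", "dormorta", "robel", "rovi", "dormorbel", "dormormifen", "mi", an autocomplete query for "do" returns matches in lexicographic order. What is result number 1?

Filter for "do…" and sort: "dormorbel", "dormormifen", "dormorta"
Position 1: dormorbel

dormorbel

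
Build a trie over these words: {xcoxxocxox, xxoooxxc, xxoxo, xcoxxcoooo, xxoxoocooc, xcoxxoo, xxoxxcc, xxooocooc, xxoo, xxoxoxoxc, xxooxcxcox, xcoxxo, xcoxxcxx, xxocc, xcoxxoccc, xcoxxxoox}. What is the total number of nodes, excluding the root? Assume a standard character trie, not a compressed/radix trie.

57

For each word, the new-node count is its length minus the longest prefix already in the trie:
  "xcoxxocxox" → 10 new (x, c, o, x, x, o, c, x, o, x)
  "xxoooxxc" → prefix "x" already present; 7 new (x, o, o, o, x, x, c)
  "xxoxo" → prefix "xxo" already present; 2 new (x, o)
  "xcoxxcoooo" → prefix "xcoxx" already present; 5 new (c, o, o, o, o)
  "xxoxoocooc" → prefix "xxoxo" already present; 5 new (o, c, o, o, c)
  "xcoxxoo" → prefix "xcoxxo" already present; 1 new (o)
  "xxoxxcc" → prefix "xxox" already present; 3 new (x, c, c)
  "xxooocooc" → prefix "xxooo" already present; 4 new (c, o, o, c)
  "xxoo" → prefix "xxoo" already present; 0 new (none)
  "xxoxoxoxc" → prefix "xxoxo" already present; 4 new (x, o, x, c)
  "xxooxcxcox" → prefix "xxoo" already present; 6 new (x, c, x, c, o, x)
  "xcoxxo" → prefix "xcoxxo" already present; 0 new (none)
  "xcoxxcxx" → prefix "xcoxxc" already present; 2 new (x, x)
  "xxocc" → prefix "xxo" already present; 2 new (c, c)
  "xcoxxoccc" → prefix "xcoxxoc" already present; 2 new (c, c)
  "xcoxxxoox" → prefix "xcoxx" already present; 4 new (x, o, o, x)
Total nodes = 10 + 7 + 2 + 5 + 5 + 1 + 3 + 4 + 0 + 4 + 6 + 0 + 2 + 2 + 2 + 4 = 57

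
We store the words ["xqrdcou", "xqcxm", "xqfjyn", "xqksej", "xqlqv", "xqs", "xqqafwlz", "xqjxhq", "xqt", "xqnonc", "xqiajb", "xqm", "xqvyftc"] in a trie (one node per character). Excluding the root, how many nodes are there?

47

For each word, the new-node count is its length minus the longest prefix already in the trie:
  "xqrdcou" → 7 new (x, q, r, d, c, o, u)
  "xqcxm" → prefix "xq" already present; 3 new (c, x, m)
  "xqfjyn" → prefix "xq" already present; 4 new (f, j, y, n)
  "xqksej" → prefix "xq" already present; 4 new (k, s, e, j)
  "xqlqv" → prefix "xq" already present; 3 new (l, q, v)
  "xqs" → prefix "xq" already present; 1 new (s)
  "xqqafwlz" → prefix "xq" already present; 6 new (q, a, f, w, l, z)
  "xqjxhq" → prefix "xq" already present; 4 new (j, x, h, q)
  "xqt" → prefix "xq" already present; 1 new (t)
  "xqnonc" → prefix "xq" already present; 4 new (n, o, n, c)
  "xqiajb" → prefix "xq" already present; 4 new (i, a, j, b)
  "xqm" → prefix "xq" already present; 1 new (m)
  "xqvyftc" → prefix "xq" already present; 5 new (v, y, f, t, c)
Total nodes = 7 + 3 + 4 + 4 + 3 + 1 + 6 + 4 + 1 + 4 + 4 + 1 + 5 = 47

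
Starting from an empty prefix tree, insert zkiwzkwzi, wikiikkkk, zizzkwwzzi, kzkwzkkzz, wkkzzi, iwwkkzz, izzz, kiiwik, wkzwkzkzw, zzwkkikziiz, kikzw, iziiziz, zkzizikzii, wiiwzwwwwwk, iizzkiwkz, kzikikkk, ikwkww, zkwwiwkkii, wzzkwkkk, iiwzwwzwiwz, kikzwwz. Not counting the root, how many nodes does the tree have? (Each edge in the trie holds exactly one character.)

Count nodes per top-level branch (shared prefixes stored once):
  'i'-branch (iiwzwwzwiwz, iizzkiwkz, ikwkww, iwwkkzz, iziiziz, izzz): 37 nodes
  'k'-branch (kiiwik, kikzw, kikzwwz, kzikikkk, kzkwzkkzz): 25 nodes
  'w'-branch (wiiwzwwwwwk, wikiikkkk, wkkzzi, wkzwkzkzw, wzzkwkkk): 37 nodes
  'z'-branch (zizzkwwzzi, zkiwzkwzi, zkwwiwkkii, zkzizikzii, zzwkkikziiz): 44 nodes
Sum: 143

143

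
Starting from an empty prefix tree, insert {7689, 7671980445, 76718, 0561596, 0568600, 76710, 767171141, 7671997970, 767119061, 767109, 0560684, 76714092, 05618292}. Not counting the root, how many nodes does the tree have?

Insert word by word; a character creates a node only if that edge doesn't already exist:
  "7689" → 4 new (7, 6, 8, 9)
  "7671980445" → prefix "76" already present; 8 new (7, 1, 9, 8, 0, 4, 4, 5)
  "76718" → prefix "7671" already present; 1 new (8)
  "0561596" → 7 new (0, 5, 6, 1, 5, 9, 6)
  "0568600" → prefix "056" already present; 4 new (8, 6, 0, 0)
  "76710" → prefix "7671" already present; 1 new (0)
  "767171141" → prefix "7671" already present; 5 new (7, 1, 1, 4, 1)
  "7671997970" → prefix "76719" already present; 5 new (9, 7, 9, 7, 0)
  "767119061" → prefix "7671" already present; 5 new (1, 9, 0, 6, 1)
  "767109" → prefix "76710" already present; 1 new (9)
  "0560684" → prefix "056" already present; 4 new (0, 6, 8, 4)
  "76714092" → prefix "7671" already present; 4 new (4, 0, 9, 2)
  "05618292" → prefix "0561" already present; 4 new (8, 2, 9, 2)
Total nodes = 4 + 8 + 1 + 7 + 4 + 1 + 5 + 5 + 5 + 1 + 4 + 4 + 4 = 53

53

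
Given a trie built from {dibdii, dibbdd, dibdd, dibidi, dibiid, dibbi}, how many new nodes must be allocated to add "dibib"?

1

The longest prefix of "dibib" already in the trie is "dibi" (length 4).
New nodes needed: |"dibib"| − 4 = 5 − 4 = 1.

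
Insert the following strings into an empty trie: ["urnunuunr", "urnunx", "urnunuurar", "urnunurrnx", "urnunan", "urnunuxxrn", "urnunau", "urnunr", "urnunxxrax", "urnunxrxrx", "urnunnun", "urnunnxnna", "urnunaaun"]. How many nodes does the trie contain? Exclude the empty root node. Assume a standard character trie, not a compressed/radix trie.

43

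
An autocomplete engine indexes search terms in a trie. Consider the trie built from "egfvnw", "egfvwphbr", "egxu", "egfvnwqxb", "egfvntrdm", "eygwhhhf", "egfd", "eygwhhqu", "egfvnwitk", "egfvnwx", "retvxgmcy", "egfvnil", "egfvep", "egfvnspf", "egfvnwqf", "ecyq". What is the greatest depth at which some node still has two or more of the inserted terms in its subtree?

7

The deepest shared node is where two words last agree before diverging.
"egfvnwqf" and "egfvnwqxb" agree on "egfvnwq" (7 characters) before diverging; nothing deeper is shared.
Longest shared-prefix length: 7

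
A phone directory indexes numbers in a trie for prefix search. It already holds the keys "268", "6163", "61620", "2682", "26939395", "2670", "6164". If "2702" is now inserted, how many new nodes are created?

3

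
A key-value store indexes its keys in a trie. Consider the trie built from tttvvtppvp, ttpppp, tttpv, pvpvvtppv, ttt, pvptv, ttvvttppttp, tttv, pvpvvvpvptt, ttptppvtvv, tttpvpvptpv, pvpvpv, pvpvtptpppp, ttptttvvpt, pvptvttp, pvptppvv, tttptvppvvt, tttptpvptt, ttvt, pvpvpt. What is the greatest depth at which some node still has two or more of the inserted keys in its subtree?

5

Equivalently: take the maximum, over all pairs, of their longest common prefix length.
"pvptv" and "pvptvttp" agree on "pvptv" (5 characters) before diverging; nothing deeper is shared.
Longest shared-prefix length: 5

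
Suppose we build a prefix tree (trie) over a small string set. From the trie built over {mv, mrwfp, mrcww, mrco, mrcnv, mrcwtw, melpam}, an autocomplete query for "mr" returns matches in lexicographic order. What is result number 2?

mrco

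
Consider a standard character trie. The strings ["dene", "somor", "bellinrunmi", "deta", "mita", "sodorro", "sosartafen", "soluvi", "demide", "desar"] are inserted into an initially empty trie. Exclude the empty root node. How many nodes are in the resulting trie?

50

For each word, the new-node count is its length minus the longest prefix already in the trie:
  "dene" → 4 new (d, e, n, e)
  "somor" → 5 new (s, o, m, o, r)
  "bellinrunmi" → 11 new (b, e, l, l, i, n, r, u, n, m, i)
  "deta" → prefix "de" already present; 2 new (t, a)
  "mita" → 4 new (m, i, t, a)
  "sodorro" → prefix "so" already present; 5 new (d, o, r, r, o)
  "sosartafen" → prefix "so" already present; 8 new (s, a, r, t, a, f, e, n)
  "soluvi" → prefix "so" already present; 4 new (l, u, v, i)
  "demide" → prefix "de" already present; 4 new (m, i, d, e)
  "desar" → prefix "de" already present; 3 new (s, a, r)
Total nodes = 4 + 5 + 11 + 2 + 4 + 5 + 8 + 4 + 4 + 3 = 50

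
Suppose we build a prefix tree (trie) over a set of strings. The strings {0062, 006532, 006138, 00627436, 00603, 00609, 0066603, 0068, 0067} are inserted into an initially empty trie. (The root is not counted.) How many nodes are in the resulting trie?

23

Trie structure (* marks end of a word):
(root)
└─ 0
   └─ 0
      └─ 6
         ├─ 0
         │  ├─ 3 *
         │  └─ 9 *
         ├─ 1
         │  └─ 3
         │     └─ 8 *
         ├─ 2 *
         │  └─ 7
         │     └─ 4
         │        └─ 3
         │           └─ 6 *
         ├─ 5
         │  └─ 3
         │     └─ 2 *
         ├─ 6
         │  └─ 6
         │     └─ 0
         │        └─ 3 *
         ├─ 7 *
         └─ 8 *
Counting every labelled node above: 23.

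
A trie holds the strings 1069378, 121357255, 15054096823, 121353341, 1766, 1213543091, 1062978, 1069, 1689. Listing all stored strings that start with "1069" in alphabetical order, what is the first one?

1069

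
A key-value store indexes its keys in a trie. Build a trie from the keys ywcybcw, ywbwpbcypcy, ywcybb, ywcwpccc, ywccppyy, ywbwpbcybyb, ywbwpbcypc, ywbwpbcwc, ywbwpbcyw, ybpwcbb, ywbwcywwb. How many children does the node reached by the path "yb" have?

1

The children of the "yb" node are the distinct next characters among strings starting with "yb".
Characters that immediately follow "yb" among the stored strings: {p}.
That node has 1 child edge.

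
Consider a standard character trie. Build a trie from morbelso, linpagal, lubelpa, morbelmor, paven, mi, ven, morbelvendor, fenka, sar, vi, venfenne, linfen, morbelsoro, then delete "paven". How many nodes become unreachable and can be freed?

5

A node on "paven"'s path can go only if nothing else ends at it or branches off below it.
No other word shares any prefix with "paven", so all 5 of its nodes go.
Nodes removed: 5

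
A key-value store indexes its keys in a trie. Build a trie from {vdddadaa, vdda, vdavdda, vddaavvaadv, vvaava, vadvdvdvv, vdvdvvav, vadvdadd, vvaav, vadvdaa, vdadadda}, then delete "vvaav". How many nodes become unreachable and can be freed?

After clearing the end-marker at "vvaav", prune upward until reaching a node still needed by another word.
Every node on "vvaav" is still needed (e.g. by "vvaava"), so nothing is freed.
Nodes removed: 0

0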